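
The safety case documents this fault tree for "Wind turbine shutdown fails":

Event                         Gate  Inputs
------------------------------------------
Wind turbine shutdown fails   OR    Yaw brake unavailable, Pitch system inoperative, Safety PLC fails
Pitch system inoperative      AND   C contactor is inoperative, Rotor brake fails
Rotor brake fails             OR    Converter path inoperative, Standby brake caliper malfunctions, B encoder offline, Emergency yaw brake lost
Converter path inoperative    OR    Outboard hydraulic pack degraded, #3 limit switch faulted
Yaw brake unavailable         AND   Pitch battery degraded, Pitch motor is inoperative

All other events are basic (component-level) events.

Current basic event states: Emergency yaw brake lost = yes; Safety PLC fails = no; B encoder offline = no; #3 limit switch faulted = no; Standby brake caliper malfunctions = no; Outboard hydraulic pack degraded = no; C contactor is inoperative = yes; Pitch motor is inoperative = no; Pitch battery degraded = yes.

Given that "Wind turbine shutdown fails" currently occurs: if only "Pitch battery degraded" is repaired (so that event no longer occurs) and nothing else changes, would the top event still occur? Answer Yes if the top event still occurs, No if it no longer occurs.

Counterfactual: set "Pitch battery degraded" to not occurred.
Yaw brake unavailable [AND]: Pitch battery degraded=not, Pitch motor is inoperative=not → not all inputs occur → does not occur.
Converter path inoperative [OR]: Outboard hydraulic pack degraded=not, #3 limit switch faulted=not → no input occurs → does not occur.
Rotor brake fails [OR]: Converter path inoperative=not, Standby brake caliper malfunctions=not, B encoder offline=not, Emergency yaw brake lost=occurs → at least one input occurs → occurs.
Pitch system inoperative [AND]: C contactor is inoperative=occurs, Rotor brake fails=occurs → all inputs occur → occurs.
Wind turbine shutdown fails [OR]: Yaw brake unavailable=not, Pitch system inoperative=occurs, Safety PLC fails=not → at least one input occurs → occurs.

Yes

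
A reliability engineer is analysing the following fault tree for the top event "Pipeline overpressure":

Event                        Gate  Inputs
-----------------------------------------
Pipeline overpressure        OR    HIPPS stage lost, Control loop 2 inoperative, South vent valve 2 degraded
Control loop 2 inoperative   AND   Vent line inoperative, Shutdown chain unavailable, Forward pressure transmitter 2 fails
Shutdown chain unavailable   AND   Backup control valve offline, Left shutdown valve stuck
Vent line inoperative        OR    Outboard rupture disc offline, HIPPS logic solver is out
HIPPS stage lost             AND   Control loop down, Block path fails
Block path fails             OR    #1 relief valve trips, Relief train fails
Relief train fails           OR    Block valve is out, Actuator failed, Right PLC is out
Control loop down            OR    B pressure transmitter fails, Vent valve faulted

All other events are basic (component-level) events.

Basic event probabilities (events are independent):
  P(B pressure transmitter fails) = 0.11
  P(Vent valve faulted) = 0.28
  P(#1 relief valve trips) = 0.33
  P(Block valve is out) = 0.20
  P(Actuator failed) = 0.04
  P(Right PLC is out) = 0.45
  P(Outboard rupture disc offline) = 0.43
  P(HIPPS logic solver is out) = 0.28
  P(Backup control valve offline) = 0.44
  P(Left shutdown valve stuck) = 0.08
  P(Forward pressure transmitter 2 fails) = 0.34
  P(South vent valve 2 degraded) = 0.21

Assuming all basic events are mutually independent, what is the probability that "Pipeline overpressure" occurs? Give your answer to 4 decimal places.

0.4176

P(Control loop down) [OR] = 1 − (1−0.11) × (1−0.28) = 0.359200
P(Relief train fails) [OR] = 1 − (1−0.20) × (1−0.04) × (1−0.45) = 0.577600
P(Block path fails) [OR] = 1 − (1−0.33) × (1−0.577600) = 0.716992
P(HIPPS stage lost) [AND] = 0.359200 × 0.716992 = 0.257544
P(Vent line inoperative) [OR] = 1 − (1−0.43) × (1−0.28) = 0.589600
P(Shutdown chain unavailable) [AND] = 0.44 × 0.08 = 0.035200
P(Control loop 2 inoperative) [AND] = 0.589600 × 0.035200 × 0.34 = 0.007056
P(Pipeline overpressure) [OR] = 1 − (1−0.257544) × (1−0.007056) × (1−0.21) = 0.417598
Rounded to 4 decimal places: P(Pipeline overpressure) ≈ 0.4176.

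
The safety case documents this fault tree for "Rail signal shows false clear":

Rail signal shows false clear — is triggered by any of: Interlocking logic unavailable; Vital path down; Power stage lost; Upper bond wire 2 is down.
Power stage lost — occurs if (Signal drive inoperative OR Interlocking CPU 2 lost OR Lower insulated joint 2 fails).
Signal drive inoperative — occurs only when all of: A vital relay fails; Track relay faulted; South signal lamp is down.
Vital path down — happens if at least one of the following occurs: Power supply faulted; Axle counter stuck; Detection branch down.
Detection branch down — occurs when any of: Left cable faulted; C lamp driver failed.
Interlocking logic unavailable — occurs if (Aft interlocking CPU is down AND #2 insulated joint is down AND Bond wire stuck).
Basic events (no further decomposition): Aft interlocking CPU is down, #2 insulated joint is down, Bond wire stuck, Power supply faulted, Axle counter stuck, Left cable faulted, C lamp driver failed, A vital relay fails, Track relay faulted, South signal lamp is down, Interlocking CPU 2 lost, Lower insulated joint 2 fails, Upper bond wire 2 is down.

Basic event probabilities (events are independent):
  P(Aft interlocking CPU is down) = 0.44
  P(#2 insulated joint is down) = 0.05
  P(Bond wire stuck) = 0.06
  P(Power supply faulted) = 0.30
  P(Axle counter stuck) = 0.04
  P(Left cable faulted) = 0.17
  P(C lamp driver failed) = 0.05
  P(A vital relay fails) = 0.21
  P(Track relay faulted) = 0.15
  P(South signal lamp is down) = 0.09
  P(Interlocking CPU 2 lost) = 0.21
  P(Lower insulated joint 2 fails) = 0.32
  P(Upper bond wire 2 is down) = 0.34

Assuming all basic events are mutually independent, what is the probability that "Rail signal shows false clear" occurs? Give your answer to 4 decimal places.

0.8129

P(Interlocking logic unavailable) [AND] = 0.44 × 0.05 × 0.06 = 0.001320
P(Detection branch down) [OR] = 1 − (1−0.17) × (1−0.05) = 0.211500
P(Vital path down) [OR] = 1 − (1−0.30) × (1−0.04) × (1−0.211500) = 0.470128
P(Signal drive inoperative) [AND] = 0.21 × 0.15 × 0.09 = 0.002835
P(Power stage lost) [OR] = 1 − (1−0.002835) × (1−0.21) × (1−0.32) = 0.464323
P(Rail signal shows false clear) [OR] = 1 − (1−0.001320) × (1−0.470128) × (1−0.464323) × (1−0.34) = 0.812913
Rounded to 4 decimal places: P(Rail signal shows false clear) ≈ 0.8129.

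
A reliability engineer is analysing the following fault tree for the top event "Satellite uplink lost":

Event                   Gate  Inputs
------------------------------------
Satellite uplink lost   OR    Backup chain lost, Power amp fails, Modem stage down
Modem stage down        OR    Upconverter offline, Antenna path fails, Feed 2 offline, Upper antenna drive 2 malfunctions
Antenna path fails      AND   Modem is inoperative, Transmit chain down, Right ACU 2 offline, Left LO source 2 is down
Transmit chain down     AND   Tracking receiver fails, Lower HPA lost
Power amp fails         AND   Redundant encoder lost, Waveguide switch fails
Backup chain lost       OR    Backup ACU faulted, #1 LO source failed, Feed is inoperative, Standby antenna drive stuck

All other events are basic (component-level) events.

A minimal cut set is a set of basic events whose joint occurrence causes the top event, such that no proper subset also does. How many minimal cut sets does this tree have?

Backup chain lost [OR]: union of children's cut sets → 4 cut set(s).
Power amp fails [AND]: one cut set from each child combined → 1 × 1 = 1 cut set(s).
Transmit chain down [AND]: one cut set from each child combined → 1 × 1 = 1 cut set(s).
Antenna path fails [AND]: one cut set from each child combined → 1 × 1 × 1 × 1 = 1 cut set(s).
Modem stage down [OR]: union of children's cut sets → 4 cut set(s).
Satellite uplink lost [OR]: union of children's cut sets → 9 cut set(s).
Minimal cut sets: {Backup ACU faulted}; {#1 LO source failed}; {Feed is inoperative}; {Standby antenna drive stuck}; {Redundant encoder lost, Waveguide switch fails}; {Upconverter offline}; {Left LO source 2 is down, Lower HPA lost, Modem is inoperative, Right ACU 2 offline, Tracking receiver fails}; {Feed 2 offline}; {Upper antenna drive 2 malfunctions}.

9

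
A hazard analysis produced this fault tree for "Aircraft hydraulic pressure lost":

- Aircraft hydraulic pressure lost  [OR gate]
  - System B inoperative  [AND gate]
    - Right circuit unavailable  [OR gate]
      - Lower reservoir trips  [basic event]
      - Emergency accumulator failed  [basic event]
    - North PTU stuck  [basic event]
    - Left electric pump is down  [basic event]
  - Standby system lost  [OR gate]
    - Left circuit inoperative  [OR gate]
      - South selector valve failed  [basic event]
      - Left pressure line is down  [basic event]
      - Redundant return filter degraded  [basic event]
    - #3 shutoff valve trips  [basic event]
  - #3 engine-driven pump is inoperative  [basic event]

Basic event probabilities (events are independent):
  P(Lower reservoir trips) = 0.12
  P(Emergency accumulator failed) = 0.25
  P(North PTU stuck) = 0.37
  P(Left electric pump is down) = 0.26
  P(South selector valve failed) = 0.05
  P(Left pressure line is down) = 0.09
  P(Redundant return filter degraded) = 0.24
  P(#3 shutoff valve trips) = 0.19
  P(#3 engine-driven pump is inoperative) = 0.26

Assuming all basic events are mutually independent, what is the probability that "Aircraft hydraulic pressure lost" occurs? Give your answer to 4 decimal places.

P(Right circuit unavailable) [OR] = 1 − (1−0.12) × (1−0.25) = 0.340000
P(System B inoperative) [AND] = 0.340000 × 0.37 × 0.26 = 0.032708
P(Left circuit inoperative) [OR] = 1 − (1−0.05) × (1−0.09) × (1−0.24) = 0.342980
P(Standby system lost) [OR] = 1 − (1−0.342980) × (1−0.19) = 0.467814
P(Aircraft hydraulic pressure lost) [OR] = 1 − (1−0.032708) × (1−0.467814) × (1−0.26) = 0.619063
Rounded to 4 decimal places: P(Aircraft hydraulic pressure lost) ≈ 0.6191.

0.6191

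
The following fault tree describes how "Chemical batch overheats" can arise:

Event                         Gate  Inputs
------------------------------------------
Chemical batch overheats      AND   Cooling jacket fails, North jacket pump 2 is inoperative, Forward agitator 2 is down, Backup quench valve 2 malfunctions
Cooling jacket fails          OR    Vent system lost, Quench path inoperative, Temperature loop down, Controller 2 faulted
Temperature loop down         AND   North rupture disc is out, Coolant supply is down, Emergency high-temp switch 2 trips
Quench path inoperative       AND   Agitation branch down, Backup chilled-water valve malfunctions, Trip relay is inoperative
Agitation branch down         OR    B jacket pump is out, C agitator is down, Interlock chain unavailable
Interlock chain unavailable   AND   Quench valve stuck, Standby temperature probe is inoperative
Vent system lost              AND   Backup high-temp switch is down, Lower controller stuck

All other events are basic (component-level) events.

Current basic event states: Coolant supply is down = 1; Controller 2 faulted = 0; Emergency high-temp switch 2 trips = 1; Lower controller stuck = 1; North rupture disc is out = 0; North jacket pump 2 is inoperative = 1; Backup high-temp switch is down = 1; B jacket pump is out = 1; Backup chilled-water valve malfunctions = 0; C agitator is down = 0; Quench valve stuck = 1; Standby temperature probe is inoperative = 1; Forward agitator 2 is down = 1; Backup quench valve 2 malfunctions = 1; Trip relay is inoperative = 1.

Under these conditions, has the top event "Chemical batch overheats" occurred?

Vent system lost [AND]: Backup high-temp switch is down=occurs, Lower controller stuck=occurs → all inputs occur → occurs.
Interlock chain unavailable [AND]: Quench valve stuck=occurs, Standby temperature probe is inoperative=occurs → all inputs occur → occurs.
Agitation branch down [OR]: B jacket pump is out=occurs, C agitator is down=not, Interlock chain unavailable=occurs → at least one input occurs → occurs.
Quench path inoperative [AND]: Agitation branch down=occurs, Backup chilled-water valve malfunctions=not, Trip relay is inoperative=occurs → not all inputs occur → does not occur.
Temperature loop down [AND]: North rupture disc is out=not, Coolant supply is down=occurs, Emergency high-temp switch 2 trips=occurs → not all inputs occur → does not occur.
Cooling jacket fails [OR]: Vent system lost=occurs, Quench path inoperative=not, Temperature loop down=not, Controller 2 faulted=not → at least one input occurs → occurs.
Chemical batch overheats [AND]: Cooling jacket fails=occurs, North jacket pump 2 is inoperative=occurs, Forward agitator 2 is down=occurs, Backup quench valve 2 malfunctions=occurs → all inputs occur → occurs.

Yes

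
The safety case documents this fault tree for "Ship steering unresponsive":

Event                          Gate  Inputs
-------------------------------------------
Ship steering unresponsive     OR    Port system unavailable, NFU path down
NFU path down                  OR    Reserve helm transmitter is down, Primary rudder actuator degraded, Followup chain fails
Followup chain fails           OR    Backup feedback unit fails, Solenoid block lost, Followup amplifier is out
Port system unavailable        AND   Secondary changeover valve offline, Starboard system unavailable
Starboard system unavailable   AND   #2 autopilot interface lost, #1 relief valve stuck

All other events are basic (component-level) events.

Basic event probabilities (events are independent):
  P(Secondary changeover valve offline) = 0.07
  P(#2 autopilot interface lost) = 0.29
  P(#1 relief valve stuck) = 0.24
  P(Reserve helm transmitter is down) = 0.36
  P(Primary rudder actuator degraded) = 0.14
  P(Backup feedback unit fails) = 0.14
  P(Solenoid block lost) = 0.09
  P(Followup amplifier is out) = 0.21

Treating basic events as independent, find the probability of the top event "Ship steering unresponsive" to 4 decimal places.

0.6614

P(Starboard system unavailable) [AND] = 0.29 × 0.24 = 0.069600
P(Port system unavailable) [AND] = 0.07 × 0.069600 = 0.004872
P(Followup chain fails) [OR] = 1 − (1−0.14) × (1−0.09) × (1−0.21) = 0.381746
P(NFU path down) [OR] = 1 − (1−0.36) × (1−0.14) × (1−0.381746) = 0.659713
P(Ship steering unresponsive) [OR] = 1 − (1−0.004872) × (1−0.659713) = 0.661371
Rounded to 4 decimal places: P(Ship steering unresponsive) ≈ 0.6614.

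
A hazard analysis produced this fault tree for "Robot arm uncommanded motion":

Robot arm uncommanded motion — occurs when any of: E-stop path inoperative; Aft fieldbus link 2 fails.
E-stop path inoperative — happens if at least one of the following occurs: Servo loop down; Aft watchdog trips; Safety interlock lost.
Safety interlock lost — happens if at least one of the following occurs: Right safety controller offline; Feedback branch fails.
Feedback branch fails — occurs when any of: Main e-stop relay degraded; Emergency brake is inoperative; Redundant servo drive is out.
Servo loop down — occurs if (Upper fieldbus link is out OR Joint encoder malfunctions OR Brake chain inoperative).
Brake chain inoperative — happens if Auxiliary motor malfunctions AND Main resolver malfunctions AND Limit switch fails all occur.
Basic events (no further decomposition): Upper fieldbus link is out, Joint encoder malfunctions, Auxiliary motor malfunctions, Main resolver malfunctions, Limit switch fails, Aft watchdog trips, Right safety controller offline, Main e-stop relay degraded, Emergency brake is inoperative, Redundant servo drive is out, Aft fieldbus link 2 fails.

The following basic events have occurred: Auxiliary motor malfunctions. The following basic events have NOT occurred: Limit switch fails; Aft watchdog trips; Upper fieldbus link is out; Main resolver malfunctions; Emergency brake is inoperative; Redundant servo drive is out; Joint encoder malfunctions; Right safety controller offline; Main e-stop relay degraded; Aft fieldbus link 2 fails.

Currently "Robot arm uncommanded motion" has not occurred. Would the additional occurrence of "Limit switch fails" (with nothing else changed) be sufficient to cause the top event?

No

Counterfactual: set "Limit switch fails" to occurred.
Brake chain inoperative [AND]: Auxiliary motor malfunctions=occurs, Main resolver malfunctions=not, Limit switch fails=occurs → not all inputs occur → does not occur.
Servo loop down [OR]: Upper fieldbus link is out=not, Joint encoder malfunctions=not, Brake chain inoperative=not → no input occurs → does not occur.
Feedback branch fails [OR]: Main e-stop relay degraded=not, Emergency brake is inoperative=not, Redundant servo drive is out=not → no input occurs → does not occur.
Safety interlock lost [OR]: Right safety controller offline=not, Feedback branch fails=not → no input occurs → does not occur.
E-stop path inoperative [OR]: Servo loop down=not, Aft watchdog trips=not, Safety interlock lost=not → no input occurs → does not occur.
Robot arm uncommanded motion [OR]: E-stop path inoperative=not, Aft fieldbus link 2 fails=not → no input occurs → does not occur.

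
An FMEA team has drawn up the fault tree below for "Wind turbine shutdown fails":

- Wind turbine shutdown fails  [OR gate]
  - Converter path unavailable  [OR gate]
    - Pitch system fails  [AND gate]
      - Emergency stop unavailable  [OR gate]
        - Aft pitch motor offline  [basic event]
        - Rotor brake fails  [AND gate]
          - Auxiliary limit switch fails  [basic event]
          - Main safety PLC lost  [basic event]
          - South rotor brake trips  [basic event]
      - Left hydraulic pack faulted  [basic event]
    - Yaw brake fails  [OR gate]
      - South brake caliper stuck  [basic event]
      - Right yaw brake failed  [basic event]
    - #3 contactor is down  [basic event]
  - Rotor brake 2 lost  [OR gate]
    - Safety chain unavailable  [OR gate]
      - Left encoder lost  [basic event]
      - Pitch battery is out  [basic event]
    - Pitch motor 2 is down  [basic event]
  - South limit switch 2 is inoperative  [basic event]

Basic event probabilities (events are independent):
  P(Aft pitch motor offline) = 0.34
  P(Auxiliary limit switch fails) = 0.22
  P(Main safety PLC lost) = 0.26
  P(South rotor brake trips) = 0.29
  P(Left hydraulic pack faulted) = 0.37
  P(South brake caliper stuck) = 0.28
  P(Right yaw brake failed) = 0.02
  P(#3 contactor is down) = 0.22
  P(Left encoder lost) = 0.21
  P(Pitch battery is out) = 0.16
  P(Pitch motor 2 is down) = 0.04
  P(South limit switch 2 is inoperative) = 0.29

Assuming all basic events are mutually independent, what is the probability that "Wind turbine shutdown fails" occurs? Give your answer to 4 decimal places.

P(Rotor brake fails) [AND] = 0.22 × 0.26 × 0.29 = 0.016588
P(Emergency stop unavailable) [OR] = 1 − (1−0.34) × (1−0.016588) = 0.350948
P(Pitch system fails) [AND] = 0.350948 × 0.37 = 0.129851
P(Yaw brake fails) [OR] = 1 − (1−0.28) × (1−0.02) = 0.294400
P(Converter path unavailable) [OR] = 1 − (1−0.129851) × (1−0.294400) × (1−0.22) = 0.521098
P(Safety chain unavailable) [OR] = 1 − (1−0.21) × (1−0.16) = 0.336400
P(Rotor brake 2 lost) [OR] = 1 − (1−0.336400) × (1−0.04) = 0.362944
P(Wind turbine shutdown fails) [OR] = 1 − (1−0.521098) × (1−0.362944) × (1−0.29) = 0.783388
Rounded to 4 decimal places: P(Wind turbine shutdown fails) ≈ 0.7834.

0.7834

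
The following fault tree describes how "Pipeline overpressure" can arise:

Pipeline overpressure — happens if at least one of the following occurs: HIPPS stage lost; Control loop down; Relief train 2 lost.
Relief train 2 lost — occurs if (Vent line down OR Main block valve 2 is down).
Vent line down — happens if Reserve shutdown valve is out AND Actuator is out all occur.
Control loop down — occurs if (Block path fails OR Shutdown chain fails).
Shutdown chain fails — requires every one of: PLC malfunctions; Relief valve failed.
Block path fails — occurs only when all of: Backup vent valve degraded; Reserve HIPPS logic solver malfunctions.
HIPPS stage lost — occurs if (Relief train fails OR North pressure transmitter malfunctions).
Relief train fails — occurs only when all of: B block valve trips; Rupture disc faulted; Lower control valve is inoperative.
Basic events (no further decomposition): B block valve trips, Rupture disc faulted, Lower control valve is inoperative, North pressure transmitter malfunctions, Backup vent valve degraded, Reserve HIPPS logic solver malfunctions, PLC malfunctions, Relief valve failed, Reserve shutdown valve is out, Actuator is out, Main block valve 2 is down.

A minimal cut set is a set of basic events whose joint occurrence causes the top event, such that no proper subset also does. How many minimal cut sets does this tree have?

6

Relief train fails [AND]: one cut set from each child combined → 1 × 1 × 1 = 1 cut set(s).
HIPPS stage lost [OR]: union of children's cut sets → 2 cut set(s).
Block path fails [AND]: one cut set from each child combined → 1 × 1 = 1 cut set(s).
Shutdown chain fails [AND]: one cut set from each child combined → 1 × 1 = 1 cut set(s).
Control loop down [OR]: union of children's cut sets → 2 cut set(s).
Vent line down [AND]: one cut set from each child combined → 1 × 1 = 1 cut set(s).
Relief train 2 lost [OR]: union of children's cut sets → 2 cut set(s).
Pipeline overpressure [OR]: union of children's cut sets → 6 cut set(s).
Minimal cut sets: {B block valve trips, Lower control valve is inoperative, Rupture disc faulted}; {North pressure transmitter malfunctions}; {Backup vent valve degraded, Reserve HIPPS logic solver malfunctions}; {PLC malfunctions, Relief valve failed}; {Actuator is out, Reserve shutdown valve is out}; {Main block valve 2 is down}.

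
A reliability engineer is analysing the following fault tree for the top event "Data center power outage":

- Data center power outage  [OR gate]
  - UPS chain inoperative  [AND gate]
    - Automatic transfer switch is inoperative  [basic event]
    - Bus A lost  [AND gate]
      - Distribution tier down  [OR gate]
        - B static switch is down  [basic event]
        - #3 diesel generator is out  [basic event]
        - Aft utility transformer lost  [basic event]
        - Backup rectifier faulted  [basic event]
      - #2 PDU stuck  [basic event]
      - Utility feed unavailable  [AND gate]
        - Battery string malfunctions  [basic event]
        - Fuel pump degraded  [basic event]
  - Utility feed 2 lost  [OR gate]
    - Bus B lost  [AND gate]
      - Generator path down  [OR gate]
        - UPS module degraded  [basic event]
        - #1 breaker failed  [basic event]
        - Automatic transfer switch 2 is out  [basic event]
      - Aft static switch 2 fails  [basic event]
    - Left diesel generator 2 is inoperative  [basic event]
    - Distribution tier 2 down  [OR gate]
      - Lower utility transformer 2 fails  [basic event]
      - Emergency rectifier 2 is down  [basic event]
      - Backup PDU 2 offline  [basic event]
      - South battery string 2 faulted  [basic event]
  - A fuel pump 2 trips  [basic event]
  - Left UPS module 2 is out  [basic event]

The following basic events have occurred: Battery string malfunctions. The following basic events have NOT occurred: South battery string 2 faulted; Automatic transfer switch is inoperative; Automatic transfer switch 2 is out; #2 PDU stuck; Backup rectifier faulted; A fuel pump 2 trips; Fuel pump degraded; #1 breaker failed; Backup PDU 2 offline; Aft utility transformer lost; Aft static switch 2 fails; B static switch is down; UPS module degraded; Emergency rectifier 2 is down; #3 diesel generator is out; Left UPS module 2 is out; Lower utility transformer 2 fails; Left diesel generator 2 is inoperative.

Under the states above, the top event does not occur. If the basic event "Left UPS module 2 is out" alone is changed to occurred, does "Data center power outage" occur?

Counterfactual: set "Left UPS module 2 is out" to occurred.
Distribution tier down [OR]: B static switch is down=not, #3 diesel generator is out=not, Aft utility transformer lost=not, Backup rectifier faulted=not → no input occurs → does not occur.
Utility feed unavailable [AND]: Battery string malfunctions=occurs, Fuel pump degraded=not → not all inputs occur → does not occur.
Bus A lost [AND]: Distribution tier down=not, #2 PDU stuck=not, Utility feed unavailable=not → not all inputs occur → does not occur.
UPS chain inoperative [AND]: Automatic transfer switch is inoperative=not, Bus A lost=not → not all inputs occur → does not occur.
Generator path down [OR]: UPS module degraded=not, #1 breaker failed=not, Automatic transfer switch 2 is out=not → no input occurs → does not occur.
Bus B lost [AND]: Generator path down=not, Aft static switch 2 fails=not → not all inputs occur → does not occur.
Distribution tier 2 down [OR]: Lower utility transformer 2 fails=not, Emergency rectifier 2 is down=not, Backup PDU 2 offline=not, South battery string 2 faulted=not → no input occurs → does not occur.
Utility feed 2 lost [OR]: Bus B lost=not, Left diesel generator 2 is inoperative=not, Distribution tier 2 down=not → no input occurs → does not occur.
Data center power outage [OR]: UPS chain inoperative=not, Utility feed 2 lost=not, A fuel pump 2 trips=not, Left UPS module 2 is out=occurs → at least one input occurs → occurs.

Yes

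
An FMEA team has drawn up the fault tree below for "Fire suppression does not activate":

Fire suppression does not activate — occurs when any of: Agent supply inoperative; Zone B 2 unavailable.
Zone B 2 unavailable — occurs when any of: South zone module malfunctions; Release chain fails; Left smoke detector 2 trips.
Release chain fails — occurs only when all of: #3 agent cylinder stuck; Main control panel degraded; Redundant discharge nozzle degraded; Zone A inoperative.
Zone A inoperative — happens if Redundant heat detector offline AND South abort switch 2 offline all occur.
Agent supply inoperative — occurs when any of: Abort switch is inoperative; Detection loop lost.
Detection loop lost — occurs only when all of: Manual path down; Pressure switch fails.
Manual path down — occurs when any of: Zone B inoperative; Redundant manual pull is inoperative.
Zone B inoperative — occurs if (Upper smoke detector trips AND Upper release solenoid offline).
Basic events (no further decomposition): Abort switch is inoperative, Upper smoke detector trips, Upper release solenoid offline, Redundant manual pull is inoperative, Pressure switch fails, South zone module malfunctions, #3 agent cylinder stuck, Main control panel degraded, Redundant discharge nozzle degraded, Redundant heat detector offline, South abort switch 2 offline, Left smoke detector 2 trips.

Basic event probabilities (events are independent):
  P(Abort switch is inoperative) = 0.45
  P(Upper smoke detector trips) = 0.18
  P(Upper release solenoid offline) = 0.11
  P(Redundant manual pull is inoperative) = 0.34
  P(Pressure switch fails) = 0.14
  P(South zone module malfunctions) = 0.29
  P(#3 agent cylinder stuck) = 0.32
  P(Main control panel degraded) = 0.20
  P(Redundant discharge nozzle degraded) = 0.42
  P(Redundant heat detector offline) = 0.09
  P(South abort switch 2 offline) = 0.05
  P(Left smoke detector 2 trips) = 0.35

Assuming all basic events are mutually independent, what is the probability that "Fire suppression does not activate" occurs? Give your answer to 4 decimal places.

P(Zone B inoperative) [AND] = 0.18 × 0.11 = 0.019800
P(Manual path down) [OR] = 1 − (1−0.019800) × (1−0.34) = 0.353068
P(Detection loop lost) [AND] = 0.353068 × 0.14 = 0.049430
P(Agent supply inoperative) [OR] = 1 − (1−0.45) × (1−0.049430) = 0.477187
P(Zone A inoperative) [AND] = 0.09 × 0.05 = 0.004500
P(Release chain fails) [AND] = 0.32 × 0.20 × 0.42 × 0.004500 = 0.000121
P(Zone B 2 unavailable) [OR] = 1 − (1−0.29) × (1−0.000121) × (1−0.35) = 0.538556
P(Fire suppression does not activate) [OR] = 1 − (1−0.477187) × (1−0.538556) = 0.758751
Rounded to 4 decimal places: P(Fire suppression does not activate) ≈ 0.7588.

0.7588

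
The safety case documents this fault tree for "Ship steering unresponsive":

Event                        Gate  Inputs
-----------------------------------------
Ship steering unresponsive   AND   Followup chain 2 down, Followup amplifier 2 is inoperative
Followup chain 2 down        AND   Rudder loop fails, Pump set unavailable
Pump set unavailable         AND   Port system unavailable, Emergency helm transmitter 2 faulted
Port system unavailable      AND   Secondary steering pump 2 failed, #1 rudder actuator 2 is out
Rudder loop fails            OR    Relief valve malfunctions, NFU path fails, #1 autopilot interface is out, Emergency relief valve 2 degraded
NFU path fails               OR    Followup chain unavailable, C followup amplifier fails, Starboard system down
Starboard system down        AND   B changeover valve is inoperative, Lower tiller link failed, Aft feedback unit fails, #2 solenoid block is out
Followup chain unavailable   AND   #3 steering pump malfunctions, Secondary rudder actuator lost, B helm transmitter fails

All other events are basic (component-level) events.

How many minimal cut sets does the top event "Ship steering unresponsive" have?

6

Followup chain unavailable [AND]: one cut set from each child combined → 1 × 1 × 1 = 1 cut set(s).
Starboard system down [AND]: one cut set from each child combined → 1 × 1 × 1 × 1 = 1 cut set(s).
NFU path fails [OR]: union of children's cut sets → 3 cut set(s).
Rudder loop fails [OR]: union of children's cut sets → 6 cut set(s).
Port system unavailable [AND]: one cut set from each child combined → 1 × 1 = 1 cut set(s).
Pump set unavailable [AND]: one cut set from each child combined → 1 × 1 = 1 cut set(s).
Followup chain 2 down [AND]: one cut set from each child combined → 6 × 1 = 6 cut set(s).
Ship steering unresponsive [AND]: one cut set from each child combined → 6 × 1 = 6 cut set(s).
Minimal cut sets: {#1 rudder actuator 2 is out, Emergency helm transmitter 2 faulted, Followup amplifier 2 is inoperative, Relief valve malfunctions, Secondary steering pump 2 failed}; {#1 rudder actuator 2 is out, #3 steering pump malfunctions, B helm transmitter fails, Emergency helm transmitter 2 faulted, Followup amplifier 2 is inoperative, Secondary rudder actuator lost, Secondary steering pump 2 failed}; {#1 rudder actuator 2 is out, C followup amplifier fails, Emergency helm transmitter 2 faulted, Followup amplifier 2 is inoperative, Secondary steering pump 2 failed}; {#1 rudder actuator 2 is out, #2 solenoid block is out, Aft feedback unit fails, B changeover valve is inoperative, Emergency helm transmitter 2 faulted, Followup amplifier 2 is inoperative, Lower tiller link failed, Secondary steering pump 2 failed}; {#1 autopilot interface is out, #1 rudder actuator 2 is out, Emergency helm transmitter 2 faulted, Followup amplifier 2 is inoperative, Secondary steering pump 2 failed}; {#1 rudder actuator 2 is out, Emergency helm transmitter 2 faulted, Emergency relief valve 2 degraded, Followup amplifier 2 is inoperative, Secondary steering pump 2 failed}.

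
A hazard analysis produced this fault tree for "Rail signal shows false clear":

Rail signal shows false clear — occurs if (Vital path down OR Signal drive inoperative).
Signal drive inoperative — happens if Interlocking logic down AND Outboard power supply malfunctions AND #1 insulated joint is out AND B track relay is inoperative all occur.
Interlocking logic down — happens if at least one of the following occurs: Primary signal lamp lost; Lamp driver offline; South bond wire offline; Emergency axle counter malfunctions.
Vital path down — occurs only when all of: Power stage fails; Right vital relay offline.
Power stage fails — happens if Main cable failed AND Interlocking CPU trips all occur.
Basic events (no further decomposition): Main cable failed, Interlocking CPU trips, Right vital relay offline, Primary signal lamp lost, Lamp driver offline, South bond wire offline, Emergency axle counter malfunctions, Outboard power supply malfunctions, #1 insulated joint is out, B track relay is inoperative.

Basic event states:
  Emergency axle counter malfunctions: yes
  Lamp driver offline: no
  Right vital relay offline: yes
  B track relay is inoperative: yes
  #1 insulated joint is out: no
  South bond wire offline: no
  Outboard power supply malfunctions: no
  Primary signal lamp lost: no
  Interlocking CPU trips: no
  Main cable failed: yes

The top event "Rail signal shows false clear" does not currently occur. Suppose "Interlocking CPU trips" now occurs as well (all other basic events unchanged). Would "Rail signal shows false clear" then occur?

Counterfactual: set "Interlocking CPU trips" to occurred.
Power stage fails [AND]: Main cable failed=occurs, Interlocking CPU trips=occurs → all inputs occur → occurs.
Vital path down [AND]: Power stage fails=occurs, Right vital relay offline=occurs → all inputs occur → occurs.
Interlocking logic down [OR]: Primary signal lamp lost=not, Lamp driver offline=not, South bond wire offline=not, Emergency axle counter malfunctions=occurs → at least one input occurs → occurs.
Signal drive inoperative [AND]: Interlocking logic down=occurs, Outboard power supply malfunctions=not, #1 insulated joint is out=not, B track relay is inoperative=occurs → not all inputs occur → does not occur.
Rail signal shows false clear [OR]: Vital path down=occurs, Signal drive inoperative=not → at least one input occurs → occurs.

Yes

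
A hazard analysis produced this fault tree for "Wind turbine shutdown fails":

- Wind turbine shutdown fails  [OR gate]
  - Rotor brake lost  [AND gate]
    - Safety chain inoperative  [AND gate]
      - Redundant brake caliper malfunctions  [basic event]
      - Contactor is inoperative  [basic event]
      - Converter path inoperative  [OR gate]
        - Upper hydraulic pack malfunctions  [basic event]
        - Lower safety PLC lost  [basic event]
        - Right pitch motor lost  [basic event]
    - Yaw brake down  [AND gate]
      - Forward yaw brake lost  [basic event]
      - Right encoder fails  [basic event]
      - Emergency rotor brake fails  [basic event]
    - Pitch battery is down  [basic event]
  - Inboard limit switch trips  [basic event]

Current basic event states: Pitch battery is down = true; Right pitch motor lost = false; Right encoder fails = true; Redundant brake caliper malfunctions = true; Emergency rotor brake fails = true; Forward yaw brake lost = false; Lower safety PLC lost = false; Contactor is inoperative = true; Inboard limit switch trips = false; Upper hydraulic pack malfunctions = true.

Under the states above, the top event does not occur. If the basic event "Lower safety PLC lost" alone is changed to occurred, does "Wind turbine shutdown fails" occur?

Counterfactual: set "Lower safety PLC lost" to occurred.
Converter path inoperative [OR]: Upper hydraulic pack malfunctions=occurs, Lower safety PLC lost=occurs, Right pitch motor lost=not → at least one input occurs → occurs.
Safety chain inoperative [AND]: Redundant brake caliper malfunctions=occurs, Contactor is inoperative=occurs, Converter path inoperative=occurs → all inputs occur → occurs.
Yaw brake down [AND]: Forward yaw brake lost=not, Right encoder fails=occurs, Emergency rotor brake fails=occurs → not all inputs occur → does not occur.
Rotor brake lost [AND]: Safety chain inoperative=occurs, Yaw brake down=not, Pitch battery is down=occurs → not all inputs occur → does not occur.
Wind turbine shutdown fails [OR]: Rotor brake lost=not, Inboard limit switch trips=not → no input occurs → does not occur.

No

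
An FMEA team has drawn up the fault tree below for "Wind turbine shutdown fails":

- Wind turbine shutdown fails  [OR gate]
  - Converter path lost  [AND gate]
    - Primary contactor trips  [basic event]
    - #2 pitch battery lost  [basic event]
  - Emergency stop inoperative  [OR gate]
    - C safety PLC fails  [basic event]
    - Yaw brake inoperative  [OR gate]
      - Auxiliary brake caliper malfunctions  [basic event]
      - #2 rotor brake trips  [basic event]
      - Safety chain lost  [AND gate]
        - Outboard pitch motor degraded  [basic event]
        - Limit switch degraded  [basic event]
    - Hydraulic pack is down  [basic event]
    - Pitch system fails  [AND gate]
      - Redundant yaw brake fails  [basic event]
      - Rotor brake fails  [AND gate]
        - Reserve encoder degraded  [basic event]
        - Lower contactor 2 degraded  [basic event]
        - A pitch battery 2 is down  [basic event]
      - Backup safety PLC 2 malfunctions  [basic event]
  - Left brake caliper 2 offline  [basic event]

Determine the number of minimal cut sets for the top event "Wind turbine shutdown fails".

8

Converter path lost [AND]: one cut set from each child combined → 1 × 1 = 1 cut set(s).
Safety chain lost [AND]: one cut set from each child combined → 1 × 1 = 1 cut set(s).
Yaw brake inoperative [OR]: union of children's cut sets → 3 cut set(s).
Rotor brake fails [AND]: one cut set from each child combined → 1 × 1 × 1 = 1 cut set(s).
Pitch system fails [AND]: one cut set from each child combined → 1 × 1 × 1 = 1 cut set(s).
Emergency stop inoperative [OR]: union of children's cut sets → 6 cut set(s).
Wind turbine shutdown fails [OR]: union of children's cut sets → 8 cut set(s).
Minimal cut sets: {#2 pitch battery lost, Primary contactor trips}; {C safety PLC fails}; {Auxiliary brake caliper malfunctions}; {#2 rotor brake trips}; {Limit switch degraded, Outboard pitch motor degraded}; {Hydraulic pack is down}; {A pitch battery 2 is down, Backup safety PLC 2 malfunctions, Lower contactor 2 degraded, Redundant yaw brake fails, Reserve encoder degraded}; {Left brake caliper 2 offline}.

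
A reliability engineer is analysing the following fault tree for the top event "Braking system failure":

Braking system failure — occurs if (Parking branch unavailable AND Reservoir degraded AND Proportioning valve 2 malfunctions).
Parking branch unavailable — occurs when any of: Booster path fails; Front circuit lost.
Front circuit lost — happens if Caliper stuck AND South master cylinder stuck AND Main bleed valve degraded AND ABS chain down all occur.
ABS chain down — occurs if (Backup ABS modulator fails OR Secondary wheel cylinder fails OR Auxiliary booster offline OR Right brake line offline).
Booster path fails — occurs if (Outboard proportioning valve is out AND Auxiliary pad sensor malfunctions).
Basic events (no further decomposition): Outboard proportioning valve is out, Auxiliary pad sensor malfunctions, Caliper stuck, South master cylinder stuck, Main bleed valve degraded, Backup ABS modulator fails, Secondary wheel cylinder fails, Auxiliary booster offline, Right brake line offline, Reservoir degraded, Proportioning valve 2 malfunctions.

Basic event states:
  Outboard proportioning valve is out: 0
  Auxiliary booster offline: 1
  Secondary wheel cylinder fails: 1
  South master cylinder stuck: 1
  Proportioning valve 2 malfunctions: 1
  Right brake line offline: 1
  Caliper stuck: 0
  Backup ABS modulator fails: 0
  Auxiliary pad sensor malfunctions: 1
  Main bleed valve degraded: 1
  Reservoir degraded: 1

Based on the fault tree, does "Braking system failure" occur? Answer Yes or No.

No

Booster path fails [AND]: Outboard proportioning valve is out=not, Auxiliary pad sensor malfunctions=occurs → not all inputs occur → does not occur.
ABS chain down [OR]: Backup ABS modulator fails=not, Secondary wheel cylinder fails=occurs, Auxiliary booster offline=occurs, Right brake line offline=occurs → at least one input occurs → occurs.
Front circuit lost [AND]: Caliper stuck=not, South master cylinder stuck=occurs, Main bleed valve degraded=occurs, ABS chain down=occurs → not all inputs occur → does not occur.
Parking branch unavailable [OR]: Booster path fails=not, Front circuit lost=not → no input occurs → does not occur.
Braking system failure [AND]: Parking branch unavailable=not, Reservoir degraded=occurs, Proportioning valve 2 malfunctions=occurs → not all inputs occur → does not occur.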